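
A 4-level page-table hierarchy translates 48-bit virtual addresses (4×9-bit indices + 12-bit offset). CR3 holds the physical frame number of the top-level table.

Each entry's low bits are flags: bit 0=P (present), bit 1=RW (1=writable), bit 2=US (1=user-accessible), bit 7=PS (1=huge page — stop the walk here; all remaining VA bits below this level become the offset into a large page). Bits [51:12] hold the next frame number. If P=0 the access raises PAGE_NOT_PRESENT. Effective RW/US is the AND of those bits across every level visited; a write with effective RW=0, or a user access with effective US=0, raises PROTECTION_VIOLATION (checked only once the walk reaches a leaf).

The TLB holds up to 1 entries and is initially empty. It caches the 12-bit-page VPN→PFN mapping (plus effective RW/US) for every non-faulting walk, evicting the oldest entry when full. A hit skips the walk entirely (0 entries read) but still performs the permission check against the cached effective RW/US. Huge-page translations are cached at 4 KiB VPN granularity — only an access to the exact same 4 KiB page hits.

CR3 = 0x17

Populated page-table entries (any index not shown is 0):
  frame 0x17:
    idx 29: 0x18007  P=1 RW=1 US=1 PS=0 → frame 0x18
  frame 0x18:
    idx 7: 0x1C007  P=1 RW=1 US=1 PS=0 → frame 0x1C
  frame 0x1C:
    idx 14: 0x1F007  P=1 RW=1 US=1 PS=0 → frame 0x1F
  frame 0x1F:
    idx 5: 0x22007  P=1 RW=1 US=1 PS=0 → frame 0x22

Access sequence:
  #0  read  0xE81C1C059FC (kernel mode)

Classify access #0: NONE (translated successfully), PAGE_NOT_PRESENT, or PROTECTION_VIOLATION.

Walk each access:
#0 VA=0xE81C1C059FC (r,kernel):
  [0] read 0x17 idx=29: raw=0x18007 flags P=1 W=1 U=1 S=0
  [1] read 0x18 idx=7: raw=0x1C007 flags P=1 W=1 U=1 S=0
  [2] read 0x1C idx=14: raw=0x1F007 flags P=1 W=1 U=1 S=0
  [3] read 0x1F idx=5: raw=0x22007 flags P=1 W=1 U=1 S=0
  ✓ 0x229FC  — 4 lookups

Access #0 fault: NONE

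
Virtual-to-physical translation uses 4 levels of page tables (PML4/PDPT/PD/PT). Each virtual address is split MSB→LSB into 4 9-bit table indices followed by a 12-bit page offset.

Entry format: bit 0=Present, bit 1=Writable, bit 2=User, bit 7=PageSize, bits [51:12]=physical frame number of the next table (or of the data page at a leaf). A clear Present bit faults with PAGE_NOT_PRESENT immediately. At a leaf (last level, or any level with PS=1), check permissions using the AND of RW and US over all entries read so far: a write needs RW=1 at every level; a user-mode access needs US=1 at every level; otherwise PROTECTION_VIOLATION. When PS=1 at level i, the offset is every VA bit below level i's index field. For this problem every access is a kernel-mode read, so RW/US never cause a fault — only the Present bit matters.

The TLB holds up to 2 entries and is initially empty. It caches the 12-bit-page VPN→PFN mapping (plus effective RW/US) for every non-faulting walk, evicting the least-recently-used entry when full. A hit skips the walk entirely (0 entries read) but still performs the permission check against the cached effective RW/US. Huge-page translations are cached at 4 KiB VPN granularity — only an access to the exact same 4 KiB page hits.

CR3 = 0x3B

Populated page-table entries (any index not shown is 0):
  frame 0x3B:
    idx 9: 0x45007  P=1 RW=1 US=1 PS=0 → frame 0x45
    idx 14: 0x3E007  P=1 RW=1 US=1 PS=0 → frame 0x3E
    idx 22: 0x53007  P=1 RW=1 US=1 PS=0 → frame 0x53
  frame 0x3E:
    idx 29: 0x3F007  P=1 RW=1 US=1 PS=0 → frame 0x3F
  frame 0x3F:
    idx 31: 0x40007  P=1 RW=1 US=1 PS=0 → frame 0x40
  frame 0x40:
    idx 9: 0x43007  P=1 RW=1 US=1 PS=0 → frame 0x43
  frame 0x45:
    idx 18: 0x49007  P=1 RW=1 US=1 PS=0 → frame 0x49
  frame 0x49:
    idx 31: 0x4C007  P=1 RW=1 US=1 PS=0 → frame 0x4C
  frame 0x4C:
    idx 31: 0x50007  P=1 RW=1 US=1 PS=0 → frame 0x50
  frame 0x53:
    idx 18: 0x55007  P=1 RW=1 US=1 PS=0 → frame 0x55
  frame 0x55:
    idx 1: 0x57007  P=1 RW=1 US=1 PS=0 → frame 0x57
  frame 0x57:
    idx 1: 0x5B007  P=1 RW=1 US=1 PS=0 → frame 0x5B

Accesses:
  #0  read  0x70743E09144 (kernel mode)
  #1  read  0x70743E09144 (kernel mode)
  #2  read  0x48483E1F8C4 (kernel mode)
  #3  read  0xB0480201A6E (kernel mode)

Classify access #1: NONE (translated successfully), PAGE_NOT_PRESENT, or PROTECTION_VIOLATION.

Walk each access:
#0 VA=0x70743E09144 (r,kernel):
  L0 @0x3B[14] → 0x3E007  P=1,RW=1,US=1,PS=0
  L1 @0x3E[29] → 0x3F007  P=1,RW=1,US=1,PS=0
  L2 @0x3F[31] → 0x40007  P=1,RW=1,US=1,PS=0
  L3 @0x40[9] → 0x43007  P=1,RW=1,US=1,PS=0
  → PA=0x43144  (4 entries read)
#1 VA=0x70743E09144 (r,kernel):
  TLB hit vpn=0x70743E09 → PA=0x43144
#2 VA=0x48483E1F8C4 (r,kernel):
  L0 @0x3B[9] → 0x45007  P=1,RW=1,US=1,PS=0
  L1 @0x45[18] → 0x49007  P=1,RW=1,US=1,PS=0
  L2 @0x49[31] → 0x4C007  P=1,RW=1,US=1,PS=0
  L3 @0x4C[31] → 0x50007  P=1,RW=1,US=1,PS=0
  → PA=0x508C4  (4 entries read)
#3 VA=0xB0480201A6E (r,kernel):
  L0 @0x3B[22] → 0x53007  P=1,RW=1,US=1,PS=0
  L1 @0x53[18] → 0x55007  P=1,RW=1,US=1,PS=0
  L2 @0x55[1] → 0x57007  P=1,RW=1,US=1,PS=0
  L3 @0x57[1] → 0x5B007  P=1,RW=1,US=1,PS=0
  → PA=0x5BA6E  (4 entries read)

Access #1 fault: NONE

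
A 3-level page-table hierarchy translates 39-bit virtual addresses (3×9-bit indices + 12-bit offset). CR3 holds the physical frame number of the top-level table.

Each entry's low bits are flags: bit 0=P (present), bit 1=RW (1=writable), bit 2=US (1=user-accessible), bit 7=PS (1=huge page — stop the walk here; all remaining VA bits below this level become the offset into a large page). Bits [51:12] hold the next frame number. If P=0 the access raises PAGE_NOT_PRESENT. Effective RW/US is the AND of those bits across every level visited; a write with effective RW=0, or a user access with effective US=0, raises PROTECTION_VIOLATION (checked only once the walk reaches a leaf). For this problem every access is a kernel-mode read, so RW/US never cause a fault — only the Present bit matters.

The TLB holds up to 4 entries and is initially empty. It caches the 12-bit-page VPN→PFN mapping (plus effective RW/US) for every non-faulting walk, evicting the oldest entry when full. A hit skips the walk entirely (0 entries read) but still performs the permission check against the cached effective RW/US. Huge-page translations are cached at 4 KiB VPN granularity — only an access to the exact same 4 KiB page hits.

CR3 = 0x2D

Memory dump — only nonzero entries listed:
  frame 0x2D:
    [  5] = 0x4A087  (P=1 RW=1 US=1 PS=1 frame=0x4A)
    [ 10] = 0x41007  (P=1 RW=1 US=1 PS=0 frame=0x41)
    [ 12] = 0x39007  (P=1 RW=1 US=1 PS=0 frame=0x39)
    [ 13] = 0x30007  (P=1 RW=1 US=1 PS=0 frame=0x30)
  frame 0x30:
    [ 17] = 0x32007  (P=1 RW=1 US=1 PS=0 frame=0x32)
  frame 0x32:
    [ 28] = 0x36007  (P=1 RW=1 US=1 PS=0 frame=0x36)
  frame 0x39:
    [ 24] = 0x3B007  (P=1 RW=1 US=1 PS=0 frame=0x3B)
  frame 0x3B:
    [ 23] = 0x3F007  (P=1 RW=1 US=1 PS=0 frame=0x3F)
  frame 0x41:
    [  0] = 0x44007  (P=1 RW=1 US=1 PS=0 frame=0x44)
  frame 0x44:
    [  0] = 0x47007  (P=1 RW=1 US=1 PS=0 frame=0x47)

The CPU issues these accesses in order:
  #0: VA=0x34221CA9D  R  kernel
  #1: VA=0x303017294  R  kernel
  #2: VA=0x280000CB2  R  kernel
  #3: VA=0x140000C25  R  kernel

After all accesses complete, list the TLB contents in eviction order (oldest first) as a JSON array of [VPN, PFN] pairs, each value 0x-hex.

Per-access translation:
#0 VA=0x34221CA9D (r,kernel):
  [0] read 0x2D idx=13: raw=0x30007 flags P=1 W=1 U=1 S=0
  [1] read 0x30 idx=17: raw=0x32007 flags P=1 W=1 U=1 S=0
  [2] read 0x32 idx=28: raw=0x36007 flags P=1 W=1 U=1 S=0
  ✓ 0x36A9D  — 3 lookups
#1 VA=0x303017294 (r,kernel):
  [0] read 0x2D idx=12: raw=0x39007 flags P=1 W=1 U=1 S=0
  [1] read 0x39 idx=24: raw=0x3B007 flags P=1 W=1 U=1 S=0
  [2] read 0x3B idx=23: raw=0x3F007 flags P=1 W=1 U=1 S=0
  ✓ 0x3F294  — 3 lookups
#2 VA=0x280000CB2 (r,kernel):
  [0] read 0x2D idx=10: raw=0x41007 flags P=1 W=1 U=1 S=0
  [1] read 0x41 idx=0: raw=0x44007 flags P=1 W=1 U=1 S=0
  [2] read 0x44 idx=0: raw=0x47007 flags P=1 W=1 U=1 S=0
  ✓ 0x47CB2  — 3 lookups
#3 VA=0x140000C25 (r,kernel):
  [0] read 0x2D idx=5: raw=0x4A087 flags P=1 W=1 U=1 S=1
  ✓ 0x4AC25 (huge @L0)  — 1 lookups

TLB: [["0x34221C", "0x36"], ["0x303017", "0x3F"], ["0x280000", "0x47"], ["0x140000", "0x4A"]]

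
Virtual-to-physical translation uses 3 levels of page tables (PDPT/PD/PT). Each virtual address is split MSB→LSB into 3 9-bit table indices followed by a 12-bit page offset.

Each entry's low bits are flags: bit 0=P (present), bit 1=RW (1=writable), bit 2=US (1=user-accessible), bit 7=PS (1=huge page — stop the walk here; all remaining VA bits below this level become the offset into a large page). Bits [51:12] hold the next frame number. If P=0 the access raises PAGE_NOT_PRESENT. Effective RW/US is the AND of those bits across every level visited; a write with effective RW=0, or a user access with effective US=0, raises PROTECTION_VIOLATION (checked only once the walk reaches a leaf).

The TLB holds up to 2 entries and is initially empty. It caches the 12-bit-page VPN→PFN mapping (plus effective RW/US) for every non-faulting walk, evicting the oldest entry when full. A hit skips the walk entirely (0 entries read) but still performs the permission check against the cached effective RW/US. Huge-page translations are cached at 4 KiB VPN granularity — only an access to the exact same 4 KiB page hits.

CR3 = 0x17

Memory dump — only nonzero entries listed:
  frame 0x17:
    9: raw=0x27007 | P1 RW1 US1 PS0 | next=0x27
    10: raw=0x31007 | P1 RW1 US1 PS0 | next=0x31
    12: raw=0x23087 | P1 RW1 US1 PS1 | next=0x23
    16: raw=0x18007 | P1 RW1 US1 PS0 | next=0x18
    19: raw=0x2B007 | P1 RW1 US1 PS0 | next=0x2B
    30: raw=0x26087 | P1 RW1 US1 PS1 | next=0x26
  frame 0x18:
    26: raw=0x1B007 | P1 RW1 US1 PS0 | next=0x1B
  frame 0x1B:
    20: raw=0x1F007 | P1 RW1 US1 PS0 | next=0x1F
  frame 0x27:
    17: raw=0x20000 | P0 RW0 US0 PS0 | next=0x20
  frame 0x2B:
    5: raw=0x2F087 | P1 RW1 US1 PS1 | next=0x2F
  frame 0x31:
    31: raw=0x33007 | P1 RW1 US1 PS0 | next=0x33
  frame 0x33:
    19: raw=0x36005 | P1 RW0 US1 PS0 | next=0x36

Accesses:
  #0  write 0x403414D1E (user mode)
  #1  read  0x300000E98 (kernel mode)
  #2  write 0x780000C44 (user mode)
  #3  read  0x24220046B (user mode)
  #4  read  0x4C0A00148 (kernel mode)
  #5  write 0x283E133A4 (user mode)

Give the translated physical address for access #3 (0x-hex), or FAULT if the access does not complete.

Walk each access:
#0 VA=0x403414D1E (w,user):
  lvl0: tbl 0x17, slot 16 ⇒ 0x18007 (P1/RW1/US1/PS0)
  lvl1: tbl 0x18, slot 26 ⇒ 0x1B007 (P1/RW1/US1/PS0)
  lvl2: tbl 0x1B, slot 20 ⇒ 0x1F007 (P1/RW1/US1/PS0)
  ✓ 0x1FD1E  — 3 lookups
#1 VA=0x300000E98 (r,kernel):
  lvl0: tbl 0x17, slot 12 ⇒ 0x23087 (P1/RW1/US1/PS1)
  ✓ 0x23E98 (huge @L0)  — 1 lookups
#2 VA=0x780000C44 (w,user):
  lvl0: tbl 0x17, slot 30 ⇒ 0x26087 (P1/RW1/US1/PS1)
  ✓ 0x26C44 (huge @L0)  — 1 lookups
#3 VA=0x24220046B (r,user):
  lvl0: tbl 0x17, slot 9 ⇒ 0x27007 (P1/RW1/US1/PS0)
  lvl1: tbl 0x27, slot 17 ⇒ 0x20000 (P0/RW0/US0/PS0)
  → PAGE_NOT_PRESENT  (2 entries read)
#4 VA=0x4C0A00148 (r,kernel):
  lvl0: tbl 0x17, slot 19 ⇒ 0x2B007 (P1/RW1/US1/PS0)
  lvl1: tbl 0x2B, slot 5 ⇒ 0x2F087 (P1/RW1/US1/PS1)
  ✓ 0x2F148 (huge @L1)  — 2 lookups
#5 VA=0x283E133A4 (w,user):
  lvl0: tbl 0x17, slot 10 ⇒ 0x31007 (P1/RW1/US1/PS0)
  lvl1: tbl 0x31, slot 31 ⇒ 0x33007 (P1/RW1/US1/PS0)
  lvl2: tbl 0x33, slot 19 ⇒ 0x36005 (P1/RW0/US1/PS0)
  → PROTECTION_VIOLATION  (3 entries read)

Access #3 PA: FAULT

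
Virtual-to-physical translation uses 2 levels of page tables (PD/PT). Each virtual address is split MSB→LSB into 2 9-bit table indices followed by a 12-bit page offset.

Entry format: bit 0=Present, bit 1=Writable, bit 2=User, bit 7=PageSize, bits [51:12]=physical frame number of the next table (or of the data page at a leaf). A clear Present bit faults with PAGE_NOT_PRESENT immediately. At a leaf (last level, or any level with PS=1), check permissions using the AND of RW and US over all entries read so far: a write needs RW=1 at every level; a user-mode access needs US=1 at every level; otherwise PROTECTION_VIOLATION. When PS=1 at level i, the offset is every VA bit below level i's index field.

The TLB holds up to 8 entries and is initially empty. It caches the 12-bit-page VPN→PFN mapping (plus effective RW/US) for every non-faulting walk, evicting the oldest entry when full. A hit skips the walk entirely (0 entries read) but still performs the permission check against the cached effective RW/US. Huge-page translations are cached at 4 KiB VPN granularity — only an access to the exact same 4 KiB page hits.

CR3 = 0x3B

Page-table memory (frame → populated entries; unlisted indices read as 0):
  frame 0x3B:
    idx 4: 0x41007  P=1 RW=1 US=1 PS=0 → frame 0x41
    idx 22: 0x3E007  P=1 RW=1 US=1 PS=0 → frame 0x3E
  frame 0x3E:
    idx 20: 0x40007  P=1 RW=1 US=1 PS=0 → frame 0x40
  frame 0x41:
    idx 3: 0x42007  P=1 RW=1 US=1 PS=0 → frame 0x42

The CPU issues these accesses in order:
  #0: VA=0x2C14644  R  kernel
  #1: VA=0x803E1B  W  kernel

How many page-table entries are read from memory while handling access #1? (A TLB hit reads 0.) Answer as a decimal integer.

Walk each access:
#0 VA=0x2C14644 (r,kernel):
  [0] read 0x3B idx=22: raw=0x3E007 flags P=1 W=1 U=1 S=0
  [1] read 0x3E idx=20: raw=0x40007 flags P=1 W=1 U=1 S=0
  ✓ 0x40644  — 2 lookups
#1 VA=0x803E1B (w,kernel):
  [0] read 0x3B idx=4: raw=0x41007 flags P=1 W=1 U=1 S=0
  [1] read 0x41 idx=3: raw=0x42007 flags P=1 W=1 U=1 S=0
  ✓ 0x42E1B  — 2 lookups

Entries read for #1: 2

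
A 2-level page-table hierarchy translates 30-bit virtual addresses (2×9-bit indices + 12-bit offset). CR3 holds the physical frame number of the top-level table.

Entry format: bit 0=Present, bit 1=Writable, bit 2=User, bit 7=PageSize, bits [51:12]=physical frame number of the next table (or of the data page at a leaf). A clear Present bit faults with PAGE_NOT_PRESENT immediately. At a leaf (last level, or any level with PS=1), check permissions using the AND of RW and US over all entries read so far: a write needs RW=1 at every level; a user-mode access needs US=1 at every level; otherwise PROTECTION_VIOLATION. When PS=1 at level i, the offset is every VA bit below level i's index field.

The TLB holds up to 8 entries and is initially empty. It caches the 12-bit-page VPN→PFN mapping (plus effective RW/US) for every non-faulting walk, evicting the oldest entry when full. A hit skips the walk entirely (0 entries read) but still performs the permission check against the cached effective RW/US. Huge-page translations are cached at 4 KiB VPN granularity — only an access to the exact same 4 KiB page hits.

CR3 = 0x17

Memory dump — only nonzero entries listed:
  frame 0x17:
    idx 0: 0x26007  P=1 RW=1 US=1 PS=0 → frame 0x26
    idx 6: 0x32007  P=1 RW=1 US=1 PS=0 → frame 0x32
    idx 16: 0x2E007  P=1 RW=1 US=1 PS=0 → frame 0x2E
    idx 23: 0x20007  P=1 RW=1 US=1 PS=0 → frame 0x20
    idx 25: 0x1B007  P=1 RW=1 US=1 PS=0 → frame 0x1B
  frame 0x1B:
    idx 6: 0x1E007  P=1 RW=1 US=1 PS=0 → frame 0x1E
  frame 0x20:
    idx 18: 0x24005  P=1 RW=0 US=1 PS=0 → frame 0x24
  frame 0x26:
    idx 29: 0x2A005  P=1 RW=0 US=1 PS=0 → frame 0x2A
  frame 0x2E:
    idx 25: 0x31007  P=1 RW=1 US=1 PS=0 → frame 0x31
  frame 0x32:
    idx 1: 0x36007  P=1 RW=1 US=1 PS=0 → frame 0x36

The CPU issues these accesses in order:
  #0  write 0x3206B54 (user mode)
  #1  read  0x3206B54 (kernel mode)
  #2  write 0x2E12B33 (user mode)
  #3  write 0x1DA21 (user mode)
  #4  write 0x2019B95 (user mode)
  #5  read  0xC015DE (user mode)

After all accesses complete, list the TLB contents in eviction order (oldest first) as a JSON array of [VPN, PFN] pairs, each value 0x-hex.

Per-access translation:
#0 VA=0x3206B54 (w,user):
  L0 @0x17[25] → 0x1B007  P=1,RW=1,US=1,PS=0
  L1 @0x1B[6] → 0x1E007  P=1,RW=1,US=1,PS=0
  ⇒ phys 0x1EB54  [2 reads]
#1 VA=0x3206B54 (r,kernel):
  TLB hit vpn=0x3206 → PA=0x1EB54
#2 VA=0x2E12B33 (w,user):
  L0 @0x17[23] → 0x20007  P=1,RW=1,US=1,PS=0
  L1 @0x20[18] → 0x24005  P=1,RW=0,US=1,PS=0
  → PROTECTION_VIOLATION  (2 entries read)
#3 VA=0x1DA21 (w,user):
  L0 @0x17[0] → 0x26007  P=1,RW=1,US=1,PS=0
  L1 @0x26[29] → 0x2A005  P=1,RW=0,US=1,PS=0
  → PROTECTION_VIOLATION  (2 entries read)
#4 VA=0x2019B95 (w,user):
  L0 @0x17[16] → 0x2E007  P=1,RW=1,US=1,PS=0
  L1 @0x2E[25] → 0x31007  P=1,RW=1,US=1,PS=0
  ⇒ phys 0x31B95  [2 reads]
#5 VA=0xC015DE (r,user):
  L0 @0x17[6] → 0x32007  P=1,RW=1,US=1,PS=0
  L1 @0x32[1] → 0x36007  P=1,RW=1,US=1,PS=0
  ⇒ phys 0x365DE  [2 reads]

TLB: [["0x3206", "0x1E"], ["0x2019", "0x31"], ["0xC01", "0x36"]]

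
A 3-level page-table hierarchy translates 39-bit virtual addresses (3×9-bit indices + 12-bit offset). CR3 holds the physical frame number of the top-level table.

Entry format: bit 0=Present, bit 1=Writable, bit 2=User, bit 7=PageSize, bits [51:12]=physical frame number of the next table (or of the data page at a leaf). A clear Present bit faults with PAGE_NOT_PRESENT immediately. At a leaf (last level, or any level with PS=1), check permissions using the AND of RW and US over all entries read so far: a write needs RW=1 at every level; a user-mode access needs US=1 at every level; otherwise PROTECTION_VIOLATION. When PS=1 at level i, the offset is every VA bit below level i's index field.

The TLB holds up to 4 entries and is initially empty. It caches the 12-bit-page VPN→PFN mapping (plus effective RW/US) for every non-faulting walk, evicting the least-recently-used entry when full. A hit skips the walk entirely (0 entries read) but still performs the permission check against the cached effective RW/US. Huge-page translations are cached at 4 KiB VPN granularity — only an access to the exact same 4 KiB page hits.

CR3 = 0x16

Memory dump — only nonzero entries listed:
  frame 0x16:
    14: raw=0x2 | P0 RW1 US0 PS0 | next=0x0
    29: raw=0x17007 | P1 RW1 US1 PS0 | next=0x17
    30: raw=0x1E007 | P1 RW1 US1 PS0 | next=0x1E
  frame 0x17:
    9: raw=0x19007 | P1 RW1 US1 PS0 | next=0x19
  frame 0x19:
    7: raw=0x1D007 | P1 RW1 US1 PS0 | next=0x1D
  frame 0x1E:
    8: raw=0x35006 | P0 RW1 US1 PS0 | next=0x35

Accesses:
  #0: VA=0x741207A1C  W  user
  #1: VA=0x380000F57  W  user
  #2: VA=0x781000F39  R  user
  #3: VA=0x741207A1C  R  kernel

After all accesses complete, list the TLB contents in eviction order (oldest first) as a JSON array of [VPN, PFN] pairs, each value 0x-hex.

Trace:
#0 VA=0x741207A1C (w,user):
  lvl0: tbl 0x16, slot 29 ⇒ 0x17007 (P1/RW1/US1/PS0)
  lvl1: tbl 0x17, slot 9 ⇒ 0x19007 (P1/RW1/US1/PS0)
  lvl2: tbl 0x19, slot 7 ⇒ 0x1D007 (P1/RW1/US1/PS0)
  → PA=0x1DA1C  (3 entries read)
#1 VA=0x380000F57 (w,user):
  lvl0: tbl 0x16, slot 14 ⇒ 0x2 (P0/RW1/US0/PS0)
  → PAGE_NOT_PRESENT  (1 entries read)
#2 VA=0x781000F39 (r,user):
  lvl0: tbl 0x16, slot 30 ⇒ 0x1E007 (P1/RW1/US1/PS0)
  lvl1: tbl 0x1E, slot 8 ⇒ 0x35006 (P0/RW1/US1/PS0)
  → PAGE_NOT_PRESENT  (2 entries read)
#3 VA=0x741207A1C (r,kernel):
  TLB hit vpn=0x741207 → PA=0x1DA1C

TLB: [["0x741207", "0x1D"]]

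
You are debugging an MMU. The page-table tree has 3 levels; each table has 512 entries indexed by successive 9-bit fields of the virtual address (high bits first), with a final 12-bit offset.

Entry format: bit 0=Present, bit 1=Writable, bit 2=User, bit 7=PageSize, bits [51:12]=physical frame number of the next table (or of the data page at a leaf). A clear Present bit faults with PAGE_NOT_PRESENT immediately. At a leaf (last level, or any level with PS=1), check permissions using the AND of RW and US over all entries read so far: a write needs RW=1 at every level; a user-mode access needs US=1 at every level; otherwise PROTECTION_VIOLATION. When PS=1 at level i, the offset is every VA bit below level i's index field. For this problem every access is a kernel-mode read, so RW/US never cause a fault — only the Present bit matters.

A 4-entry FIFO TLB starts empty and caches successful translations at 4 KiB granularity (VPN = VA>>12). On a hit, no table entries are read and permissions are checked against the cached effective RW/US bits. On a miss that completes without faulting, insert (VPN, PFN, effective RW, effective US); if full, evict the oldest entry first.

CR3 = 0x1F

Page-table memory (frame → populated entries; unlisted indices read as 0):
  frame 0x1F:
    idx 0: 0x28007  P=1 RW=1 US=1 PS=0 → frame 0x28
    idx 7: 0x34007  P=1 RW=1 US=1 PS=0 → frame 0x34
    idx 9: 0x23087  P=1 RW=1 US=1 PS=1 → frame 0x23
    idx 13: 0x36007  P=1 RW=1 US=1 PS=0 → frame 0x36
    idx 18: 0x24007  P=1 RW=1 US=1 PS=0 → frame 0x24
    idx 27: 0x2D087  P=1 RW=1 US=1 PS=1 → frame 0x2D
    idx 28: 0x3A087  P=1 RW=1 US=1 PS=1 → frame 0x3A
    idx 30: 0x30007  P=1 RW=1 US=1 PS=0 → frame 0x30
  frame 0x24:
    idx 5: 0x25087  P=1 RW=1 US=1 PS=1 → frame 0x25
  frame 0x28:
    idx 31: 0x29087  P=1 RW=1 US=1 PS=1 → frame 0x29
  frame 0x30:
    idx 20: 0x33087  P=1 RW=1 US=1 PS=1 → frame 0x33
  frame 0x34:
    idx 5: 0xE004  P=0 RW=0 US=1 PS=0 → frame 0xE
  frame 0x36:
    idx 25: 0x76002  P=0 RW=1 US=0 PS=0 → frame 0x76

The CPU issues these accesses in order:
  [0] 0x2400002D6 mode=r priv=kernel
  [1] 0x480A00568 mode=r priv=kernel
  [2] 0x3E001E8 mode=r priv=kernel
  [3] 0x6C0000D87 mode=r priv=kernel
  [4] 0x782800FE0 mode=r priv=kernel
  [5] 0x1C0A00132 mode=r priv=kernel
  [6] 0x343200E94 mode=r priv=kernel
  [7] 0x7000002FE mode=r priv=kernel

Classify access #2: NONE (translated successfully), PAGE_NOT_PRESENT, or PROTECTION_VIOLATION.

Trace:
#0 VA=0x2400002D6 (r,kernel):
  [0] read 0x1F idx=9: raw=0x23087 flags P=1 W=1 U=1 S=1
  ⇒ phys 0x232D6 (huge @L0)  [1 reads]
#1 VA=0x480A00568 (r,kernel):
  [0] read 0x1F idx=18: raw=0x24007 flags P=1 W=1 U=1 S=0
  [1] read 0x24 idx=5: raw=0x25087 flags P=1 W=1 U=1 S=1
  ⇒ phys 0x25568 (huge @L1)  [2 reads]
#2 VA=0x3E001E8 (r,kernel):
  [0] read 0x1F idx=0: raw=0x28007 flags P=1 W=1 U=1 S=0
  [1] read 0x28 idx=31: raw=0x29087 flags P=1 W=1 U=1 S=1
  ⇒ phys 0x291E8 (huge @L1)  [2 reads]
#3 VA=0x6C0000D87 (r,kernel):
  [0] read 0x1F idx=27: raw=0x2D087 flags P=1 W=1 U=1 S=1
  ⇒ phys 0x2DD87 (huge @L0)  [1 reads]
#4 VA=0x782800FE0 (r,kernel):
  [0] read 0x1F idx=30: raw=0x30007 flags P=1 W=1 U=1 S=0
  [1] read 0x30 idx=20: raw=0x33087 flags P=1 W=1 U=1 S=1
  ⇒ phys 0x33FE0 (huge @L1)  [2 reads]
#5 VA=0x1C0A00132 (r,kernel):
  [0] read 0x1F idx=7: raw=0x34007 flags P=1 W=1 U=1 S=0
  [1] read 0x34 idx=5: raw=0xE004 flags P=0 W=0 U=1 S=0
  ⇒ fault: PAGE_NOT_PRESENT  — 2 lookups
#6 VA=0x343200E94 (r,kernel):
  [0] read 0x1F idx=13: raw=0x36007 flags P=1 W=1 U=1 S=0
  [1] read 0x36 idx=25: raw=0x76002 flags P=0 W=1 U=0 S=0
  ⇒ fault: PAGE_NOT_PRESENT  — 2 lookups
#7 VA=0x7000002FE (r,kernel):
  [0] read 0x1F idx=28: raw=0x3A087 flags P=1 W=1 U=1 S=1
  ⇒ phys 0x3A2FE (huge @L0)  [1 reads]

Access #2 fault: NONE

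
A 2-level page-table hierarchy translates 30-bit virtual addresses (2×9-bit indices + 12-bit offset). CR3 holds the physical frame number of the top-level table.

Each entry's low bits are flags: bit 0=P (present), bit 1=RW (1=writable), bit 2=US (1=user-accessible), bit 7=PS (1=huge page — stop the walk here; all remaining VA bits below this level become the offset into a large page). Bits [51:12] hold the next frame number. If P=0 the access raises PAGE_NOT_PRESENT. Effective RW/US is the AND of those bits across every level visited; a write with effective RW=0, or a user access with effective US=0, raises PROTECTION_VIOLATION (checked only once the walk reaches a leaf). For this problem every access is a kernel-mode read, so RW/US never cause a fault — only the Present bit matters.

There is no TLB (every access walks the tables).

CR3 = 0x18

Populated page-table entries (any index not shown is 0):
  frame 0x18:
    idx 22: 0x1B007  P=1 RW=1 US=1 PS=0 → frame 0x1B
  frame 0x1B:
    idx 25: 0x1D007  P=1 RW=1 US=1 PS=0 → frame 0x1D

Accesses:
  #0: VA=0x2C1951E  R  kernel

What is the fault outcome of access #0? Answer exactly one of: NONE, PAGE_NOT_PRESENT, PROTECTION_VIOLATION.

Walk each access:
#0 VA=0x2C1951E (r,kernel):
  L0: frame=0x18 idx=22 entry=0x1B007 [P=1 RW=1 US=1 PS=0]
  L1: frame=0x1B idx=25 entry=0x1D007 [P=1 RW=1 US=1 PS=0]
  → PA=0x1D51E  (2 entries read)

Access #0 fault: NONE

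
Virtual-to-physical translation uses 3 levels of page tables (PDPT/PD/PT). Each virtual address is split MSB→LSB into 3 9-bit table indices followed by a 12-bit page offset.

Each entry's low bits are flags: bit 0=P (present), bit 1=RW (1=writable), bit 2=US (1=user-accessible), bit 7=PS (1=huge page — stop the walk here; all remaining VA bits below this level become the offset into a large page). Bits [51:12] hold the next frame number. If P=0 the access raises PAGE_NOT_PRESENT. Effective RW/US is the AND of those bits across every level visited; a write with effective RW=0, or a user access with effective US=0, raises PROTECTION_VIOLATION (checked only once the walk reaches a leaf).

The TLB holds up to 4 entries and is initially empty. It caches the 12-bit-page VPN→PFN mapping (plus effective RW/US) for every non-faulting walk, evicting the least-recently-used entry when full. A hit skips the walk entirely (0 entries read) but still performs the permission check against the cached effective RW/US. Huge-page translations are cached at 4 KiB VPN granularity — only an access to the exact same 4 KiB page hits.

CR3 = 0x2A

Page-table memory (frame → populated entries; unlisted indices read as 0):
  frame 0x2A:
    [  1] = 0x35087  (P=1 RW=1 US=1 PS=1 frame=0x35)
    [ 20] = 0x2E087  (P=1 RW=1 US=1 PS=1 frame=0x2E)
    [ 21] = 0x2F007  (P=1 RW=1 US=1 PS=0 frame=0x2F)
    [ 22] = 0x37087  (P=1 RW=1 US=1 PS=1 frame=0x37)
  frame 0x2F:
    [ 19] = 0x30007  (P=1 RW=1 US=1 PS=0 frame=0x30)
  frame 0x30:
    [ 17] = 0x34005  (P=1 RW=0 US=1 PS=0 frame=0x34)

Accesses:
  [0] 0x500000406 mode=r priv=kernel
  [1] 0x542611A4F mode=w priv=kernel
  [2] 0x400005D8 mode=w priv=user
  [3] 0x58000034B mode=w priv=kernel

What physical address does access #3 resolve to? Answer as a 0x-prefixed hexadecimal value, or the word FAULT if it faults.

Trace:
#0 VA=0x500000406 (r,kernel):
  lvl0: tbl 0x2A, slot 20 ⇒ 0x2E087 (P1/RW1/US1/PS1)
  ✓ 0x2E406 (huge @L0)  — 1 lookups
#1 VA=0x542611A4F (w,kernel):
  lvl0: tbl 0x2A, slot 21 ⇒ 0x2F007 (P1/RW1/US1/PS0)
  lvl1: tbl 0x2F, slot 19 ⇒ 0x30007 (P1/RW1/US1/PS0)
  lvl2: tbl 0x30, slot 17 ⇒ 0x34005 (P1/RW0/US1/PS0)
  ⇒ fault: PROTECTION_VIOLATION  — 3 lookups
#2 VA=0x400005D8 (w,user):
  lvl0: tbl 0x2A, slot 1 ⇒ 0x35087 (P1/RW1/US1/PS1)
  ✓ 0x355D8 (huge @L0)  — 1 lookups
#3 VA=0x58000034B (w,kernel):
  lvl0: tbl 0x2A, slot 22 ⇒ 0x37087 (P1/RW1/US1/PS1)
  ✓ 0x3734B (huge @L0)  — 1 lookups

Access #3 PA: 0x3734B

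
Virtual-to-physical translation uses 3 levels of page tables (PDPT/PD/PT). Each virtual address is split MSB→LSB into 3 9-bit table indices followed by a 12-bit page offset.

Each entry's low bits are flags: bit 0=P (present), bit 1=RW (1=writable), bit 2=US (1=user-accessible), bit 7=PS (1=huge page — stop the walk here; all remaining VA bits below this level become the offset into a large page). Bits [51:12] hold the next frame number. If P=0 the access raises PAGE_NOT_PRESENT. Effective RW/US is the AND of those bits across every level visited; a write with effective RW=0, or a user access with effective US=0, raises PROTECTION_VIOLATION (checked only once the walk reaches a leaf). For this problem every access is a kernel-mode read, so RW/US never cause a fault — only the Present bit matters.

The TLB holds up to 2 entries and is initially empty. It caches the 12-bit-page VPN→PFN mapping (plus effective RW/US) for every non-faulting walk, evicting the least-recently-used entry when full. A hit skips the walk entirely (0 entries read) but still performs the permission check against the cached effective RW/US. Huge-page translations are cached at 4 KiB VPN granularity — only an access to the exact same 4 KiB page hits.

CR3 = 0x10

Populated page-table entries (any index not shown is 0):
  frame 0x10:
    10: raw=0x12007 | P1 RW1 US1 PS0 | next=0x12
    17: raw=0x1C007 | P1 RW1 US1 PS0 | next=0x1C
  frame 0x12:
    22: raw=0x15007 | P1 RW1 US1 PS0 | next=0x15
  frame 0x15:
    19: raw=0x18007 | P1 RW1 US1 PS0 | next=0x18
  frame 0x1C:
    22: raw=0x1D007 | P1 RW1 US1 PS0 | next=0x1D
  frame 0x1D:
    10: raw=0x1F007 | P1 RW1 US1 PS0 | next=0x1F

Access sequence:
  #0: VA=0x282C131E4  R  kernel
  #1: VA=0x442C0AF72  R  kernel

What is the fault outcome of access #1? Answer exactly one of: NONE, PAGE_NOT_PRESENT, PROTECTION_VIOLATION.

Per-access translation:
#0 VA=0x282C131E4 (r,kernel):
  lvl0: tbl 0x10, slot 10 ⇒ 0x12007 (P1/RW1/US1/PS0)
  lvl1: tbl 0x12, slot 22 ⇒ 0x15007 (P1/RW1/US1/PS0)
  lvl2: tbl 0x15, slot 19 ⇒ 0x18007 (P1/RW1/US1/PS0)
  ⇒ phys 0x181E4  [3 reads]
#1 VA=0x442C0AF72 (r,kernel):
  lvl0: tbl 0x10, slot 17 ⇒ 0x1C007 (P1/RW1/US1/PS0)
  lvl1: tbl 0x1C, slot 22 ⇒ 0x1D007 (P1/RW1/US1/PS0)
  lvl2: tbl 0x1D, slot 10 ⇒ 0x1F007 (P1/RW1/US1/PS0)
  ⇒ phys 0x1FF72  [3 reads]

Access #1 fault: NONE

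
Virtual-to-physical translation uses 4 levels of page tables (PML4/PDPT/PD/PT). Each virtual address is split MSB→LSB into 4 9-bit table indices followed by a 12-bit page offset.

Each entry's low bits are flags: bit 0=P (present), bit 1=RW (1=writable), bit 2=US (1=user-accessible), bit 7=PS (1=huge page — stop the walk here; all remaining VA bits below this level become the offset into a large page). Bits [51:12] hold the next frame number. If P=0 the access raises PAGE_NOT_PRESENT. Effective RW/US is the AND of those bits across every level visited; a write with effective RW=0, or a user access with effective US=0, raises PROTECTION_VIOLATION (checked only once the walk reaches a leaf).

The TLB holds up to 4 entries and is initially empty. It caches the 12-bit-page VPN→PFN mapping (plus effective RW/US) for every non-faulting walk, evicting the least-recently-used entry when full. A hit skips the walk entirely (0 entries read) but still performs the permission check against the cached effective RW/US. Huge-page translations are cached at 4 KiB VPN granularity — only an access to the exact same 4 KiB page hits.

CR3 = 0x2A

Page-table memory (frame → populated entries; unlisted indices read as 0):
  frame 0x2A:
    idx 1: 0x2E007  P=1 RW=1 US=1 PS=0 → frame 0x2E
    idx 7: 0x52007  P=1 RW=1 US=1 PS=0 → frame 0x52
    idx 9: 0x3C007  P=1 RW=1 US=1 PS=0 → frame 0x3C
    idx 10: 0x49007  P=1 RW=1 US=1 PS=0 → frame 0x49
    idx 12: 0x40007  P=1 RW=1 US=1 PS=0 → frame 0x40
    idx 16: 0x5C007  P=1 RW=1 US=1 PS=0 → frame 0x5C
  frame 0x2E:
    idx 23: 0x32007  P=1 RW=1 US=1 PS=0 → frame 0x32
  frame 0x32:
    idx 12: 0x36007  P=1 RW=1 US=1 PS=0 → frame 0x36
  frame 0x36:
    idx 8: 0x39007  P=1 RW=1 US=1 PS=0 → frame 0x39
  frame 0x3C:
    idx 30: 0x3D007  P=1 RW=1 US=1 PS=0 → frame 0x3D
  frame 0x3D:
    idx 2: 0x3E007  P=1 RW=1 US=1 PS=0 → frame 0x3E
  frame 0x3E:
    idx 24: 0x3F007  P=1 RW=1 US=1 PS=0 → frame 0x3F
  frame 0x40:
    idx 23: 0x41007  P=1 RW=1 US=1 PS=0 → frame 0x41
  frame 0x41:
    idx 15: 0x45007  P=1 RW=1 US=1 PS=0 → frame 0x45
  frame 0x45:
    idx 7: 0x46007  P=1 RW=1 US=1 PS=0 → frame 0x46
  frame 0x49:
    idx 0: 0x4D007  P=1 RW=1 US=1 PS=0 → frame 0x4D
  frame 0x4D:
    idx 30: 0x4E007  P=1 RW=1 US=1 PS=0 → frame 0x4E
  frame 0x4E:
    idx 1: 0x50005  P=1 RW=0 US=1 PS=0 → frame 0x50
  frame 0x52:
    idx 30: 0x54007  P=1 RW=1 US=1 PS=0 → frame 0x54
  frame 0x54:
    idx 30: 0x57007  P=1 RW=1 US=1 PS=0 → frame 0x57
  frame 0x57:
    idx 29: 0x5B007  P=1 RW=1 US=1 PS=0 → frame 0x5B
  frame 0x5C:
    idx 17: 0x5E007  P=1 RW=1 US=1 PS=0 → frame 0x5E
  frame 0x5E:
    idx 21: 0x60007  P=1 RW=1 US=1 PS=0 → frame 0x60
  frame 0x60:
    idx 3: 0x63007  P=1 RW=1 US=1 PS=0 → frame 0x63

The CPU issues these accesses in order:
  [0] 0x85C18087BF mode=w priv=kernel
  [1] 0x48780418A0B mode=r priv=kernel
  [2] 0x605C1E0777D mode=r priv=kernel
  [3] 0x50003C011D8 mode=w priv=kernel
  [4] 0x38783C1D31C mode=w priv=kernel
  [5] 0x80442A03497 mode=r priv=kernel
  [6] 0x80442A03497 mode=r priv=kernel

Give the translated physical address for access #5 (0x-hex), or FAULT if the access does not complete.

Walk each access:
#0 VA=0x85C18087BF (w,kernel):
  [0] read 0x2A idx=1: raw=0x2E007 flags P=1 W=1 U=1 S=0
  [1] read 0x2E idx=23: raw=0x32007 flags P=1 W=1 U=1 S=0
  [2] read 0x32 idx=12: raw=0x36007 flags P=1 W=1 U=1 S=0
  [3] read 0x36 idx=8: raw=0x39007 flags P=1 W=1 U=1 S=0
  ⇒ phys 0x397BF  [4 reads]
#1 VA=0x48780418A0B (r,kernel):
  [0] read 0x2A idx=9: raw=0x3C007 flags P=1 W=1 U=1 S=0
  [1] read 0x3C idx=30: raw=0x3D007 flags P=1 W=1 U=1 S=0
  [2] read 0x3D idx=2: raw=0x3E007 flags P=1 W=1 U=1 S=0
  [3] read 0x3E idx=24: raw=0x3F007 flags P=1 W=1 U=1 S=0
  ⇒ phys 0x3FA0B  [4 reads]
#2 VA=0x605C1E0777D (r,kernel):
  [0] read 0x2A idx=12: raw=0x40007 flags P=1 W=1 U=1 S=0
  [1] read 0x40 idx=23: raw=0x41007 flags P=1 W=1 U=1 S=0
  [2] read 0x41 idx=15: raw=0x45007 flags P=1 W=1 U=1 S=0
  [3] read 0x45 idx=7: raw=0x46007 flags P=1 W=1 U=1 S=0
  ⇒ phys 0x4677D  [4 reads]
#3 VA=0x50003C011D8 (w,kernel):
  [0] read 0x2A idx=10: raw=0x49007 flags P=1 W=1 U=1 S=0
  [1] read 0x49 idx=0: raw=0x4D007 flags P=1 W=1 U=1 S=0
  [2] read 0x4D idx=30: raw=0x4E007 flags P=1 W=1 U=1 S=0
  [3] read 0x4E idx=1: raw=0x50005 flags P=1 W=0 U=1 S=0
  → PROTECTION_VIOLATION  (4 entries read)
#4 VA=0x38783C1D31C (w,kernel):
  [0] read 0x2A idx=7: raw=0x52007 flags P=1 W=1 U=1 S=0
  [1] read 0x52 idx=30: raw=0x54007 flags P=1 W=1 U=1 S=0
  [2] read 0x54 idx=30: raw=0x57007 flags P=1 W=1 U=1 S=0
  [3] read 0x57 idx=29: raw=0x5B007 flags P=1 W=1 U=1 S=0
  ⇒ phys 0x5B31C  [4 reads]
#5 VA=0x80442A03497 (r,kernel):
  [0] read 0x2A idx=16: raw=0x5C007 flags P=1 W=1 U=1 S=0
  [1] read 0x5C idx=17: raw=0x5E007 flags P=1 W=1 U=1 S=0
  [2] read 0x5E idx=21: raw=0x60007 flags P=1 W=1 U=1 S=0
  [3] read 0x60 idx=3: raw=0x63007 flags P=1 W=1 U=1 S=0
  ⇒ phys 0x63497  [4 reads]
#6 VA=0x80442A03497 (r,kernel):
  TLB hit vpn=0x80442A03 → PA=0x63497

Access #5 PA: 0x63497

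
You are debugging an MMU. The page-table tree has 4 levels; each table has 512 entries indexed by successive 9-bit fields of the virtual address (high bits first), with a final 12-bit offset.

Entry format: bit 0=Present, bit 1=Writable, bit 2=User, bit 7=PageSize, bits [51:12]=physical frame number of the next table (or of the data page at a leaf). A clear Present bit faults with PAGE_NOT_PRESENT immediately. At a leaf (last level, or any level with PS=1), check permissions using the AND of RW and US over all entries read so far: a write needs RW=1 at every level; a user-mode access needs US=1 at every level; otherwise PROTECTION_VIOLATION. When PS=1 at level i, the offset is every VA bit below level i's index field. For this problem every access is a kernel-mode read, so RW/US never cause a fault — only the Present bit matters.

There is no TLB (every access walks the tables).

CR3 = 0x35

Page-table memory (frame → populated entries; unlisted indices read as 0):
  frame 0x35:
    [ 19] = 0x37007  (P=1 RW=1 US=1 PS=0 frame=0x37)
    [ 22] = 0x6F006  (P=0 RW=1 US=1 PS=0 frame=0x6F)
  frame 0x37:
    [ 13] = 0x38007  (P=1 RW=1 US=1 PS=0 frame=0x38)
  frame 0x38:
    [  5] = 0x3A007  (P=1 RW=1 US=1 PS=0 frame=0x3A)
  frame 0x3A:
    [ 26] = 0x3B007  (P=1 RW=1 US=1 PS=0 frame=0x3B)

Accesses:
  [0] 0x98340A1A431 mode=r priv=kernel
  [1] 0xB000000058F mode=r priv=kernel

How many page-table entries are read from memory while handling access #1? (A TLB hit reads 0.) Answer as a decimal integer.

Per-access translation:
#0 VA=0x98340A1A431 (r,kernel):
  L0: frame=0x35 idx=19 entry=0x37007 [P=1 RW=1 US=1 PS=0]
  L1: frame=0x37 idx=13 entry=0x38007 [P=1 RW=1 US=1 PS=0]
  L2: frame=0x38 idx=5 entry=0x3A007 [P=1 RW=1 US=1 PS=0]
  L3: frame=0x3A idx=26 entry=0x3B007 [P=1 RW=1 US=1 PS=0]
  ✓ 0x3B431  — 4 lookups
#1 VA=0xB000000058F (r,kernel):
  L0: frame=0x35 idx=22 entry=0x6F006 [P=0 RW=1 US=1 PS=0]
  → PAGE_NOT_PRESENT  (1 entries read)

Entries read for #1: 1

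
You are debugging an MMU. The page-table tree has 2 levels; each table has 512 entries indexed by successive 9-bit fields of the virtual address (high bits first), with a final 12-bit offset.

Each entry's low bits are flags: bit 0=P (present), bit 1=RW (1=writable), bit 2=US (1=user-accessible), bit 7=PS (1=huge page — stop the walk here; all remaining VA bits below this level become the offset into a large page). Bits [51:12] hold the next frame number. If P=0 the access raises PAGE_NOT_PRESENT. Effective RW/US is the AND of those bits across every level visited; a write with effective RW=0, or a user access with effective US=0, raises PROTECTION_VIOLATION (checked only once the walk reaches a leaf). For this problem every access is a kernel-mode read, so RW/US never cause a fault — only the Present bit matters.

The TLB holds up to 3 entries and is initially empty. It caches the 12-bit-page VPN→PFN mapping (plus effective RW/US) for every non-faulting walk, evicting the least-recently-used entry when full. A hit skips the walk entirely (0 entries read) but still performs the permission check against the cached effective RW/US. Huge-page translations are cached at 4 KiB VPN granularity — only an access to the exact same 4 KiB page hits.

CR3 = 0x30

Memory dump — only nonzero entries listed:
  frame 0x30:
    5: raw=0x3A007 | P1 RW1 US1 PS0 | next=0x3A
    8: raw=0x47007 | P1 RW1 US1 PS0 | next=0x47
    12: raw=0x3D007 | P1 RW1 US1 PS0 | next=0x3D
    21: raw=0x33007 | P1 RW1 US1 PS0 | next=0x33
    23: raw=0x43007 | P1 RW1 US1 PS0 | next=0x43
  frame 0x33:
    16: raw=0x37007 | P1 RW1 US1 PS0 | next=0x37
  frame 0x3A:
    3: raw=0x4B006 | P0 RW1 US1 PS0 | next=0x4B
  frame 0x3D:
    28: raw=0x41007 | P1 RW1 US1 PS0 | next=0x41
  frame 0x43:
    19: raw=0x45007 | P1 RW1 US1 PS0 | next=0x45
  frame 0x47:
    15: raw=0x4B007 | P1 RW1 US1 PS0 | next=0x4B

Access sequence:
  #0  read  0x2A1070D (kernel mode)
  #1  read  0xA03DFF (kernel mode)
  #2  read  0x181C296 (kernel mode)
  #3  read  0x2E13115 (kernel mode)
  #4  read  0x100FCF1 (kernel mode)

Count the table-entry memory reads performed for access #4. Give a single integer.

Trace:
#0 VA=0x2A1070D (r,kernel):
  L0: frame=0x30 idx=21 entry=0x33007 [P=1 RW=1 US=1 PS=0]
  L1: frame=0x33 idx=16 entry=0x37007 [P=1 RW=1 US=1 PS=0]
  → PA=0x3770D  (2 entries read)
#1 VA=0xA03DFF (r,kernel):
  L0: frame=0x30 idx=5 entry=0x3A007 [P=1 RW=1 US=1 PS=0]
  L1: frame=0x3A idx=3 entry=0x4B006 [P=0 RW=1 US=1 PS=0]
  ⇒ fault: PAGE_NOT_PRESENT  — 2 lookups
#2 VA=0x181C296 (r,kernel):
  L0: frame=0x30 idx=12 entry=0x3D007 [P=1 RW=1 US=1 PS=0]
  L1: frame=0x3D idx=28 entry=0x41007 [P=1 RW=1 US=1 PS=0]
  → PA=0x41296  (2 entries read)
#3 VA=0x2E13115 (r,kernel):
  L0: frame=0x30 idx=23 entry=0x43007 [P=1 RW=1 US=1 PS=0]
  L1: frame=0x43 idx=19 entry=0x45007 [P=1 RW=1 US=1 PS=0]
  → PA=0x45115  (2 entries read)
#4 VA=0x100FCF1 (r,kernel):
  L0: frame=0x30 idx=8 entry=0x47007 [P=1 RW=1 US=1 PS=0]
  L1: frame=0x47 idx=15 entry=0x4B007 [P=1 RW=1 US=1 PS=0]
  → PA=0x4BCF1  (2 entries read)

Entries read for #4: 2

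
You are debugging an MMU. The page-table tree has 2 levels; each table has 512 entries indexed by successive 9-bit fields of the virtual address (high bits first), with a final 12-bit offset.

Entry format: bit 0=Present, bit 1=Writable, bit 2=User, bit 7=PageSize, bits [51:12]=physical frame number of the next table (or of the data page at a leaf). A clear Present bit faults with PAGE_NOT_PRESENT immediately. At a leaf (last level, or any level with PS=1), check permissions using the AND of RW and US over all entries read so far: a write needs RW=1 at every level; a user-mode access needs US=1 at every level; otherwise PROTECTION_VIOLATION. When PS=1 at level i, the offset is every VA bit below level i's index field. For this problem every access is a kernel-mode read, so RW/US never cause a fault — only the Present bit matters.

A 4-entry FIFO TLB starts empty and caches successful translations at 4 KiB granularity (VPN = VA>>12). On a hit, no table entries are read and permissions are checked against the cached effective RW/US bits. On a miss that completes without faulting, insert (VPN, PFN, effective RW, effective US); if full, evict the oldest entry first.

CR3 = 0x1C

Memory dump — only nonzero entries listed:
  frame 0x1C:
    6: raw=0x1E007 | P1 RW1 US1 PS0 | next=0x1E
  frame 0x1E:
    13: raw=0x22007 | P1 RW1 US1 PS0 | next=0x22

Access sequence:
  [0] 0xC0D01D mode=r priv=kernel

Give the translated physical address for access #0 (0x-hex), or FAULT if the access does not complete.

Walk each access:
#0 VA=0xC0D01D (r,kernel):
  [0] read 0x1C idx=6: raw=0x1E007 flags P=1 W=1 U=1 S=0
  [1] read 0x1E idx=13: raw=0x22007 flags P=1 W=1 U=1 S=0
  ⇒ phys 0x2201D  [2 reads]

Access #0 PA: 0x2201D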